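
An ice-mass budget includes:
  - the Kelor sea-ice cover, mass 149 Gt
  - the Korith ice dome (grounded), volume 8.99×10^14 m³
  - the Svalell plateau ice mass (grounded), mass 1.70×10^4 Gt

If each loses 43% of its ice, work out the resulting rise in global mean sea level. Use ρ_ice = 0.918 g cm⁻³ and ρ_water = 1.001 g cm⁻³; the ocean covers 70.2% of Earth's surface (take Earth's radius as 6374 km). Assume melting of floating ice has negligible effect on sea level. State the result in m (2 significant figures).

The Kelor sea-ice cover is floating and already displaces its own weight of water, so its melt adds essentially nothing to sea level.
Korith: 0.43 × 8.99×10^14 m³ × (918/1001) = 3.545×10^14 m³ of water.
Svalell: 0.43 × 1.70×10^4 Gt = 7.310×10^15 kg; dividing by ρ_w = 1.001 g cm⁻³ = 1001 kg m⁻³ gives 7.303×10^12 m³ of water.
Total added water ≈ 3.618×10^14 m³ over 3.58×10^14 m² → Δh = 1.01 m.

≈ 1.0 m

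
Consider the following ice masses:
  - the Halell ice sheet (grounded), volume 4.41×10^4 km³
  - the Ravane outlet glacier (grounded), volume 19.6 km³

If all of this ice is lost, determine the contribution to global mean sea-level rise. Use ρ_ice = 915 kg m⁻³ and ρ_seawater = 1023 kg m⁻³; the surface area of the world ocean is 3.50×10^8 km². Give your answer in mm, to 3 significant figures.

Halell: 4.41×10^4 km³ × (915/1023) = 3.944×10^4 km³ of water.
Ravane: 19.6 km³ × (915/1023) = 17.53 km³ of water.
Total added water ≈ 3.946×10^13 m³ over 3.50×10^14 m² → Δh = 0.113 m = 113 mm.

≈ 113 mm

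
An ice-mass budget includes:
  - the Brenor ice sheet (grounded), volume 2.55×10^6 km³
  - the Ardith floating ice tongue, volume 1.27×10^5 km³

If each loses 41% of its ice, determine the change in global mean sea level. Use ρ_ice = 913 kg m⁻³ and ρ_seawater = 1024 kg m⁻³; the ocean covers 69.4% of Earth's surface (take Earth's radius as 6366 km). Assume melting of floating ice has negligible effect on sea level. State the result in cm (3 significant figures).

Brenor: 0.41 × 2.55×10^6 km³ × (913/1024) = 9.322×10^5 km³ of water.
The Ardith floating ice tongue is floating and already displaces its own weight of water, so its melt adds essentially nothing to sea level.
Total added water ≈ 9.322×10^14 m³ over 3.53×10^14 m² → Δh = 2.64 m = 264 cm.

≈ 264 cm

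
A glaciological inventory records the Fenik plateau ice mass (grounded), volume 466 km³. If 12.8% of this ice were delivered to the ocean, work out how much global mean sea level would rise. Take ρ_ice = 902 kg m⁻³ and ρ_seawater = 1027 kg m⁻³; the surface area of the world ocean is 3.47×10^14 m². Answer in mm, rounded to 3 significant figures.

≈ 0.151 mm

Fenik: 0.128 × 466 km³ × (902/1027) = 52.39 km³ of water.
Spread over 3.47×10^14 m² of ocean, Δh = 5.239×10^10 / 3.47×10^14 = 1.51×10^-4 m = 0.151 mm.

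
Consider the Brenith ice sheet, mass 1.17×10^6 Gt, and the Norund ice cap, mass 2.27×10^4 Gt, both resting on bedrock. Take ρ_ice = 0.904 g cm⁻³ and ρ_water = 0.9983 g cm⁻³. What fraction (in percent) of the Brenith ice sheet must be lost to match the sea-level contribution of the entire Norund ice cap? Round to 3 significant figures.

Equal sea-level rise means equal mass of meltwater, i.e. equal mass of ice lost.
Ice mass of Norund: 2.270×10^16 kg; ice mass of Brenith: 1.170×10^18 kg.
Fraction required = 2.270×10^16 / 1.170×10^18 = 0.0194 → 1.94 %.

≈ 1.94 %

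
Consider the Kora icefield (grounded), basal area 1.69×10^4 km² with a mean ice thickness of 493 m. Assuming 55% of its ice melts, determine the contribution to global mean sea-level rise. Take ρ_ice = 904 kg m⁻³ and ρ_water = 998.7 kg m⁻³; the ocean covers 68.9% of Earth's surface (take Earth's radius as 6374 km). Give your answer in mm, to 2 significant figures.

Kora: ice volume = 1.69×10^4 km² × 493 m = 8332 km³; 0.55 × 8332 × (904/998.7) = 4148 km³ of water.
Spread over 3.52×10^14 m² of ocean, Δh = 4.148×10^12 / 3.52×10^14 = 0.0118 m = 12 mm.

≈ 12 mm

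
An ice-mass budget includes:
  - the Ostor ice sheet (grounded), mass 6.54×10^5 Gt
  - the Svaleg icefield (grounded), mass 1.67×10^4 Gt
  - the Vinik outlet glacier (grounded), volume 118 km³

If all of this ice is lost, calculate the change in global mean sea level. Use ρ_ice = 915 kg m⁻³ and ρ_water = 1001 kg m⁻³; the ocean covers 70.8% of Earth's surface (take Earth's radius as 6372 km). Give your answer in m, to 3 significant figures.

Ostor: 6.54×10^5 Gt = 6.540×10^17 kg; dividing by ρ_w = 1001 kg m⁻³ gives 6.533×10^14 m³ of water.
Svaleg: 1.67×10^4 Gt = 1.670×10^16 kg; dividing by ρ_w = 1001 kg m⁻³ gives 1.668×10^13 m³ of water.
Vinik: 118 km³ × (915/1001) = 107.9 km³ of water.
Total added water ≈ 6.701×10^14 m³ over 3.61×10^14 m² → Δh = 1.86 m.

≈ 1.86 m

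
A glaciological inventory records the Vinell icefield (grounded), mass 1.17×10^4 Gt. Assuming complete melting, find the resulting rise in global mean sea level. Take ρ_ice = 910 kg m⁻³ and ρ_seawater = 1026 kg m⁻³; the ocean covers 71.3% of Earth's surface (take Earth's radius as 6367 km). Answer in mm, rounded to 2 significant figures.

≈ 31 mm

Vinell: 1.17×10^4 Gt = 1.170×10^16 kg; dividing by ρ_w = 1026 kg m⁻³ gives 1.140×10^13 m³ of water.
Spread over 3.63×10^14 m² of ocean, Δh = 1.140×10^13 / 3.63×10^14 = 0.0314 m = 31 mm.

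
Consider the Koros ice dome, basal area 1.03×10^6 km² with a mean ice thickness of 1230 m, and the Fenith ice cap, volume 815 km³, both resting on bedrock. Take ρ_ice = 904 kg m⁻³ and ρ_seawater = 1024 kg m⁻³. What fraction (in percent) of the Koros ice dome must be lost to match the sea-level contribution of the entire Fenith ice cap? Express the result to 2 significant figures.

≈ 0.064 %

Equal sea-level rise means equal mass of meltwater, i.e. equal mass of ice lost.
Ice mass of Fenith: 7.368×10^14 kg; ice mass of Koros: 1.145×10^18 kg.
Fraction required = 7.368×10^14 / 1.145×10^18 = 6.43×10^-4 → 0.064 %.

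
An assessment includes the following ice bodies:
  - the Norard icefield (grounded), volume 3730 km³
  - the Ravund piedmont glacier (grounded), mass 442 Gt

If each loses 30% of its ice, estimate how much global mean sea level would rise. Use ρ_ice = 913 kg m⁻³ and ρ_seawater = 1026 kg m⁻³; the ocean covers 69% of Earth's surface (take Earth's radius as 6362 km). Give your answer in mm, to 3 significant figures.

Norard: 0.3 × 3730 km³ × (913/1026) = 995.8 km³ of water.
Ravund: 0.3 × 442 Gt = 1.326×10^14 kg; dividing by ρ_w = 1026 kg m⁻³ gives 1.292×10^11 m³ of water.
Total added water ≈ 1.125×10^12 m³ over 3.51×10^14 m² → Δh = 3.21×10^-3 m = 3.21 mm.

≈ 3.21 mm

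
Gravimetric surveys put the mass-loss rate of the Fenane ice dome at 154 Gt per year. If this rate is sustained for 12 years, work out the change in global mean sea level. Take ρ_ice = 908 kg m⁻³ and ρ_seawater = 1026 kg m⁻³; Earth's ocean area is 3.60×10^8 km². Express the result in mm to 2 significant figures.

≈ 5.0 mm

Total mass lost = 154 Gt/yr × 12 yr = 1848 Gt = 1.848×10^15 kg.
ρ_w = 1026 kg m⁻³, so water volume = 1.848×10^15 / 1026 = 1.801×10^12 m³.
Δh = 1.801×10^12 / 3.60×10^14 = 5.00×10^-3 m = 5.0 mm.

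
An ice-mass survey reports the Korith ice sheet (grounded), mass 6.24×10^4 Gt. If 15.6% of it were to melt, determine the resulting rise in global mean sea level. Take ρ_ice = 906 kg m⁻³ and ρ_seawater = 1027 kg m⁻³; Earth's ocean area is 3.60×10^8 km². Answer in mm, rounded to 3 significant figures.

≈ 26.3 mm

Korith: 0.156 × 6.24×10^4 Gt = 9.734×10^15 kg; dividing by ρ_w = 1027 kg m⁻³ gives 9.478×10^12 m³ of water.
Spread over 3.60×10^14 m² of ocean, Δh = 9.478×10^12 / 3.60×10^14 = 0.0263 m = 26.3 mm.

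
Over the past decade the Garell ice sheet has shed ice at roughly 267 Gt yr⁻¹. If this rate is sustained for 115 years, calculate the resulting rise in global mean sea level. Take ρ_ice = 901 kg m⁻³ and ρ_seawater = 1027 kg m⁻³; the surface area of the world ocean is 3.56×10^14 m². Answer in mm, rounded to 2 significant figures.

≈ 84 mm

Total mass lost = 267 Gt/yr × 115 yr = 3.070×10^4 Gt = 3.070×10^16 kg.
ρ_w = 1027 kg m⁻³, so water volume = 3.070×10^16 / 1027 = 2.990×10^13 m³.
Δh = 2.990×10^13 / 3.56×10^14 = 0.0840 m = 84 mm.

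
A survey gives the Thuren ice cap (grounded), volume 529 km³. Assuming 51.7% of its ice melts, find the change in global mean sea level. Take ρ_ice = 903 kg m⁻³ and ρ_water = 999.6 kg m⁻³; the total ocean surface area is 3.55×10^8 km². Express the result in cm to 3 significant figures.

Thuren: 0.517 × 529 km³ × (903/999.6) = 247.1 km³ of water.
Spread over 3.55×10^14 m² of ocean, Δh = 2.471×10^11 / 3.55×10^14 = 6.96×10^-4 m = 0.0696 cm.

≈ 0.0696 cm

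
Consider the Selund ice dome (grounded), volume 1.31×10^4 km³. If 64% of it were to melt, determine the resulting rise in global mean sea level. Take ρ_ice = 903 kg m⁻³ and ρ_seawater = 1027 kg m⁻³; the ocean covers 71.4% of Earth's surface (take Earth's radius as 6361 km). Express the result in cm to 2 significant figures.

≈ 2.0 cm

Selund: 0.64 × 1.31×10^4 km³ × (903/1027) = 7372 km³ of water.
Spread over 3.63×10^14 m² of ocean, Δh = 7.372×10^12 / 3.63×10^14 = 0.0203 m = 2.0 cm.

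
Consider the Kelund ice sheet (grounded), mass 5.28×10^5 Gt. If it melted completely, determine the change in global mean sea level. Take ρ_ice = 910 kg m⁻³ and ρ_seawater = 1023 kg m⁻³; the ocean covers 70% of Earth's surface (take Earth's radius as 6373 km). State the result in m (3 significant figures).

≈ 1.44 m

Kelund: 5.28×10^5 Gt = 5.280×10^17 kg; dividing by ρ_w = 1023 kg m⁻³ gives 5.161×10^14 m³ of water.
Spread over 3.57×10^14 m² of ocean, Δh = 5.161×10^14 / 3.57×10^14 = 1.44 m.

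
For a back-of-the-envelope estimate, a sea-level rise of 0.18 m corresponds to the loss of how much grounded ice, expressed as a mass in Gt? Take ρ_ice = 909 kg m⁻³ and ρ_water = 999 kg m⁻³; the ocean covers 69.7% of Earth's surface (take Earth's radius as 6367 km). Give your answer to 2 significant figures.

≈ 6.4×10^4 Gt

Required water volume = Δh × A = 0.18 m × 3.55×10^14 m² = 6.391×10^13 m³.
ρ_w = 999 kg m⁻³, so the mass of water = 6.391×10^13 m³ × 999 kg m⁻³ = 6.385×10^16 kg = 6.4×10^4 Gt (and the same mass of ice, by conservation).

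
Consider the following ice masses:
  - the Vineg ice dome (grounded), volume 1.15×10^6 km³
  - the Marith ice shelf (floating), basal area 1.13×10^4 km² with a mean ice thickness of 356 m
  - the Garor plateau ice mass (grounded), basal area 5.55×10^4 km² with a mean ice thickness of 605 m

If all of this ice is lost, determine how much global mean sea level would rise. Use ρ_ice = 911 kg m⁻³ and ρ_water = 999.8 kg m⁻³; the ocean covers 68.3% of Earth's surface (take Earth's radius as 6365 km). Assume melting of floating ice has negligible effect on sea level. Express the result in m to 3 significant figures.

Vineg: 1.15×10^6 km³ × (911/999.8) = 1.048×10^6 km³ of water.
The Marith ice shelf is floating and already displaces its own weight of water, so its melt adds essentially nothing to sea level.
Garor: ice volume = 5.55×10^4 km² × 605 m = 3.358×10^4 km³; 3.358×10^4 × (911/999.8) = 3.060×10^4 km³ of water.
Total added water ≈ 1.078×10^15 m³ over 3.48×10^14 m² → Δh = 3.10 m.

≈ 3.10 m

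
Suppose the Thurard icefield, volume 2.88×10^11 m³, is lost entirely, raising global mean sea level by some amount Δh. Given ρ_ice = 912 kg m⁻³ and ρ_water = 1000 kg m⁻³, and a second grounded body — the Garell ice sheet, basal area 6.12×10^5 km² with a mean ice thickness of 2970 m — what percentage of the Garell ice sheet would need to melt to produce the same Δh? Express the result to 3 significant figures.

≈ 0.0158 %

Equal sea-level rise means equal mass of meltwater, i.e. equal mass of ice lost.
Ice mass of Thurard: 2.627×10^14 kg; ice mass of Garell: 1.658×10^18 kg.
Fraction required = 2.627×10^14 / 1.658×10^18 = 1.58×10^-4 → 0.0158 %.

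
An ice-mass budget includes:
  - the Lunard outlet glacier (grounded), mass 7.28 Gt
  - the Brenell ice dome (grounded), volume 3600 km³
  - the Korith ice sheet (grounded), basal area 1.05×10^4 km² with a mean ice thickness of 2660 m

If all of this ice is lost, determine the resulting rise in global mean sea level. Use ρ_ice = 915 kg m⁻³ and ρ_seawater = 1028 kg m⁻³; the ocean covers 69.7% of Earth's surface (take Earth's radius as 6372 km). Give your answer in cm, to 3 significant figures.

Lunard: 7.28 Gt = 7.280×10^12 kg; dividing by ρ_w = 1028 kg m⁻³ gives 7.082×10^9 m³ of water.
Brenell: 3600 km³ × (915/1028) = 3204 km³ of water.
Korith: ice volume = 1.05×10^4 km² × 2660 m = 2.793×10^4 km³; 2.793×10^4 × (915/1028) = 2.486×10^4 km³ of water.
Total added water ≈ 2.807×10^13 m³ over 3.56×10^14 m² → Δh = 0.0789 m = 7.89 cm.

≈ 7.89 cm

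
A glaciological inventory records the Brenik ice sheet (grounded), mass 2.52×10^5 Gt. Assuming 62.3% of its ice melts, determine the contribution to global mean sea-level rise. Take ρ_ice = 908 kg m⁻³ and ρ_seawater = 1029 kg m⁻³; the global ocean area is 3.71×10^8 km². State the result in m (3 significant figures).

≈ 0.411 m

Brenik: 0.623 × 2.52×10^5 Gt = 1.570×10^17 kg; dividing by ρ_w = 1029 kg m⁻³ gives 1.526×10^14 m³ of water.
Spread over 3.71×10^14 m² of ocean, Δh = 1.526×10^14 / 3.71×10^14 = 0.411 m.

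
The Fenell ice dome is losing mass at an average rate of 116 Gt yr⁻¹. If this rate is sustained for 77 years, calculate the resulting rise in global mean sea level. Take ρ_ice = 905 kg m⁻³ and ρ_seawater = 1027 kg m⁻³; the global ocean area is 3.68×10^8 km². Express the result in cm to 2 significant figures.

Total mass lost = 116 Gt/yr × 77 yr = 8932 Gt = 8.932×10^15 kg.
ρ_w = 1027 kg m⁻³, so water volume = 8.932×10^15 / 1027 = 8.697×10^12 m³.
Δh = 8.697×10^12 / 3.68×10^14 = 0.0236 m = 2.4 cm.

≈ 2.4 cm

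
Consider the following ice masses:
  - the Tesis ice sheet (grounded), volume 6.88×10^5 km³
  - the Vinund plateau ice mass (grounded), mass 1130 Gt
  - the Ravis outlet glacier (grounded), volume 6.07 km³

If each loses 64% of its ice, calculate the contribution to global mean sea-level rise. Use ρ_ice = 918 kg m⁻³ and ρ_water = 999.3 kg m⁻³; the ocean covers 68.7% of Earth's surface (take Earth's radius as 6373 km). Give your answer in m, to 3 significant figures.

≈ 1.16 m

Tesis: 0.64 × 6.88×10^5 km³ × (918/999.3) = 4.045×10^5 km³ of water.
Vinund: 0.64 × 1130 Gt = 7.232×10^14 kg; dividing by ρ_w = 999.3 kg m⁻³ gives 7.237×10^11 m³ of water.
Ravis: 0.64 × 6.07 km³ × (918/999.3) = 3.569 km³ of water.
Total added water ≈ 4.052×10^14 m³ over 3.51×10^14 m² → Δh = 1.16 m.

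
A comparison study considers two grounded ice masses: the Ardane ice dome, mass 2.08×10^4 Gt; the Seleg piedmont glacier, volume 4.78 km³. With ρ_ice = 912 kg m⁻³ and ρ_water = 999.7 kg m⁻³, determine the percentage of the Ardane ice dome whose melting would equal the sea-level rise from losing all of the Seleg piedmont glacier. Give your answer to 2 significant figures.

≈ 0.021 %

Equal sea-level rise means equal mass of meltwater, i.e. equal mass of ice lost.
Ice mass of Seleg: 4.359×10^12 kg; ice mass of Ardane: 2.080×10^16 kg.
Fraction required = 4.359×10^12 / 2.080×10^16 = 2.10×10^-4 → 0.021 %.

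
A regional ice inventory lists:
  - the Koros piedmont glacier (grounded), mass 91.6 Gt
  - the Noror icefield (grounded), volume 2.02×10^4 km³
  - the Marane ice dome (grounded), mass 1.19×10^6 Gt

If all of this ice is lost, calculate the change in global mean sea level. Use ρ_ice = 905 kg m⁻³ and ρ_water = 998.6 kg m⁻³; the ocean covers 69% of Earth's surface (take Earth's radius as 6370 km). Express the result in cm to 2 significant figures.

Koros: 91.6 Gt = 9.160×10^13 kg; dividing by ρ_w = 998.6 kg m⁻³ gives 9.173×10^10 m³ of water.
Noror: 2.02×10^4 km³ × (905/998.6) = 1.831×10^4 km³ of water.
Marane: 1.19×10^6 Gt = 1.190×10^18 kg; dividing by ρ_w = 998.6 kg m⁻³ gives 1.192×10^15 m³ of water.
Total added water ≈ 1.210×10^15 m³ over 3.52×10^14 m² → Δh = 3.44 m = 340 cm.

≈ 340 cm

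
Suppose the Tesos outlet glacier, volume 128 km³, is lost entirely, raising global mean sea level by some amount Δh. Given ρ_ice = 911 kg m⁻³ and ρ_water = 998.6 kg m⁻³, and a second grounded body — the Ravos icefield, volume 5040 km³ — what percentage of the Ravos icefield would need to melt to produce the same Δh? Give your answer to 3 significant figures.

Equal sea-level rise means equal mass of meltwater, i.e. equal mass of ice lost.
Ice mass of Tesos: 1.166×10^14 kg; ice mass of Ravos: 4.591×10^15 kg.
Fraction required = 1.166×10^14 / 4.591×10^15 = 0.0254 → 2.54 %.

≈ 2.54 %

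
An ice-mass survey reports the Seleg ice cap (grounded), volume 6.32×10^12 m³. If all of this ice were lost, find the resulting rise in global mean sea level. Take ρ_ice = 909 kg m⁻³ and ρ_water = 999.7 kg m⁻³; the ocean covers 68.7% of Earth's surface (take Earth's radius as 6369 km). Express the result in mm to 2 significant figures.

≈ 16 mm

Seleg: 6.32×10^12 m³ × (909/999.7) = 5.747×10^12 m³ of water.
Spread over 3.50×10^14 m² of ocean, Δh = 5.747×10^12 / 3.50×10^14 = 0.0164 m = 16 mm.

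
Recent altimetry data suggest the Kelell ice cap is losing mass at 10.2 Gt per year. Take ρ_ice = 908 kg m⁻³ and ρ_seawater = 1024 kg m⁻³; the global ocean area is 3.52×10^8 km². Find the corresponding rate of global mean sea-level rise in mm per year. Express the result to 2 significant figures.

≈ 0.028 mm/yr

ρ_w = 1024 kg m⁻³. Annual water volume added = 10.2 Gt / ρ_w = 1.020×10^13 kg / 1024 kg m⁻³ = 9.961×10^9 m³.
Δh per year = 9.961×10^9 / 3.52×10^14 = 2.83×10^-5 m = 0.028 mm.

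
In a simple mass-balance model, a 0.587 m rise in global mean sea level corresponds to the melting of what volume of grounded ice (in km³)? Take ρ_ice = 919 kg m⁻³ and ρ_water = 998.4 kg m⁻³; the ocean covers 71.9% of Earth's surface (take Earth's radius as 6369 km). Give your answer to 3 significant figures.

≈ 2.34×10^5 km³

Required water volume = Δh × A = 0.587 m × 3.67×10^14 m² = 2.151×10^14 m³ = 2.151×10^5 km³.
Ice volume = water volume × ρ_w/ρ_ice = 2.151×10^5 × 998.4/919 = 2.34×10^5 km³.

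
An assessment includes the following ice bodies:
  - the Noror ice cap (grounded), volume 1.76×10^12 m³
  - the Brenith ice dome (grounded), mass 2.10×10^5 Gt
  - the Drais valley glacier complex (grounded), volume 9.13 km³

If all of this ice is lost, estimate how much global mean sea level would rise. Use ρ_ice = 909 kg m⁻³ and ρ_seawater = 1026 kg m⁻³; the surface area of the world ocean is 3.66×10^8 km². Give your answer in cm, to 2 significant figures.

Noror: 1.76×10^12 m³ × (909/1026) = 1.559×10^12 m³ of water.
Brenith: 2.10×10^5 Gt = 2.100×10^17 kg; dividing by ρ_w = 1026 kg m⁻³ gives 2.047×10^14 m³ of water.
Drais: 9.13 km³ × (909/1026) = 8.089 km³ of water.
Total added water ≈ 2.062×10^14 m³ over 3.66×10^14 m² → Δh = 0.564 m = 56 cm.

≈ 56 cm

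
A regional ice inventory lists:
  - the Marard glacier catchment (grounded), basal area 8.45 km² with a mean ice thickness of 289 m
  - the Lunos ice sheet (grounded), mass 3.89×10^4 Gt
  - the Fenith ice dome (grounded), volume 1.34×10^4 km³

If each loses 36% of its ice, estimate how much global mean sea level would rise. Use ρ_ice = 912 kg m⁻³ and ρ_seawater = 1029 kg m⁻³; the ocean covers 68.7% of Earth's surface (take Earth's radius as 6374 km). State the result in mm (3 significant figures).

≈ 51.0 mm

Marard: ice volume = 8.45 km² × 289 m = 2.442 km³; 0.36 × 2.442 × (912/1029) = 0.7792 km³ of water.
Lunos: 0.36 × 3.89×10^4 Gt = 1.400×10^16 kg; dividing by ρ_w = 1029 kg m⁻³ gives 1.361×10^13 m³ of water.
Fenith: 0.36 × 1.34×10^4 km³ × (912/1029) = 4275 km³ of water.
Total added water ≈ 1.789×10^13 m³ over 3.51×10^14 m² → Δh = 0.0510 m = 51.0 mm.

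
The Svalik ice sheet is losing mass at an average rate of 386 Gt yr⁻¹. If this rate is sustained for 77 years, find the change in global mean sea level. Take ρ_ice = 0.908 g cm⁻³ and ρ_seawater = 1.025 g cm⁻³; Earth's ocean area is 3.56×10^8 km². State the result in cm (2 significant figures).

Total mass lost = 386 Gt/yr × 77 yr = 2.972×10^4 Gt = 2.972×10^16 kg.
ρ_w = 1.025 g cm⁻³ = 1025 kg m⁻³, so water volume = 2.972×10^16 / 1025 = 2.900×10^13 m³.
Δh = 2.900×10^13 / 3.56×10^14 = 0.0815 m = 8.1 cm.

≈ 8.1 cm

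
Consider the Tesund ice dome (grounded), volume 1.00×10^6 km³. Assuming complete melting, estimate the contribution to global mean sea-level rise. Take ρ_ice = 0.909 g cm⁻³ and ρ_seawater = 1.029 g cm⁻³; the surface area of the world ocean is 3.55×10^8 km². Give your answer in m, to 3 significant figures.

Tesund: 1.00×10^6 km³ × (909/1029) = 8.834×10^5 km³ of water.
Spread over 3.55×10^14 m² of ocean, Δh = 8.834×10^14 / 3.55×10^14 = 2.49 m.

≈ 2.49 m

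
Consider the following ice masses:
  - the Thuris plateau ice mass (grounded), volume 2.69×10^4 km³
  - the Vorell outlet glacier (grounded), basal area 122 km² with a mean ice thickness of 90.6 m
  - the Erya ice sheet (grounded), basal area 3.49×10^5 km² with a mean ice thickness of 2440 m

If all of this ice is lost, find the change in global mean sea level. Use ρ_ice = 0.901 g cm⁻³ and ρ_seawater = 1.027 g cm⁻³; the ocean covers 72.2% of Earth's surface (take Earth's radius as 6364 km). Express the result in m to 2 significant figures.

≈ 2.1 m

Thuris: 2.69×10^4 km³ × (901/1027) = 2.360×10^4 km³ of water.
Vorell: ice volume = 122 km² × 90.6 m = 11.05 km³; 11.05 × (901/1027) = 9.697 km³ of water.
Erya: ice volume = 3.49×10^5 km² × 2440 m = 8.516×10^5 km³; 8.516×10^5 × (901/1027) = 7.471×10^5 km³ of water.
Total added water ≈ 7.707×10^14 m³ over 3.67×10^14 m² → Δh = 2.10 m.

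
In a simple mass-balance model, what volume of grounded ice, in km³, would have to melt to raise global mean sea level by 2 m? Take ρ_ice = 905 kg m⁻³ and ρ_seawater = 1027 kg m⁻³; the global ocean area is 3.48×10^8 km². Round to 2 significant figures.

≈ 7.9×10^5 km³

Required water volume = Δh × A = 2 m × 3.48×10^14 m² = 6.960×10^14 m³ = 6.960×10^5 km³.
Ice volume = water volume × ρ_w/ρ_ice = 6.960×10^5 × 1027/905 = 7.9×10^5 km³.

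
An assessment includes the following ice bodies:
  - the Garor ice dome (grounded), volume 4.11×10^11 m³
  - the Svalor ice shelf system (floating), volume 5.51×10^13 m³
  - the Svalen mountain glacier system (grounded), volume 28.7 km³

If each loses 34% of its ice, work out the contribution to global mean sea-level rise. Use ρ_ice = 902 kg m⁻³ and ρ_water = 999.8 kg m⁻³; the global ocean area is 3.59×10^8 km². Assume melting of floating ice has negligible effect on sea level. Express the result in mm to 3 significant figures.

Garor: 0.34 × 4.11×10^11 m³ × (902/999.8) = 1.261×10^11 m³ of water.
The Svalor ice shelf system is floating and already displaces its own weight of water, so its melt adds essentially nothing to sea level.
Svalen: 0.34 × 28.7 km³ × (902/999.8) = 8.803 km³ of water.
Total added water ≈ 1.349×10^11 m³ over 3.59×10^14 m² → Δh = 3.76×10^-4 m = 0.376 mm.

≈ 0.376 mm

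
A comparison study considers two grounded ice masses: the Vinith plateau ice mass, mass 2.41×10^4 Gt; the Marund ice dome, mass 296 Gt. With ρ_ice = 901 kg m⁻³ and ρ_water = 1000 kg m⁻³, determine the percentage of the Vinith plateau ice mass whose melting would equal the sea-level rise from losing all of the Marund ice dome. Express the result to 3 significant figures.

≈ 1.23 %

Equal sea-level rise means equal mass of meltwater, i.e. equal mass of ice lost.
Ice mass of Marund: 2.960×10^14 kg; ice mass of Vinith: 2.410×10^16 kg.
Fraction required = 2.960×10^14 / 2.410×10^16 = 0.0123 → 1.23 %.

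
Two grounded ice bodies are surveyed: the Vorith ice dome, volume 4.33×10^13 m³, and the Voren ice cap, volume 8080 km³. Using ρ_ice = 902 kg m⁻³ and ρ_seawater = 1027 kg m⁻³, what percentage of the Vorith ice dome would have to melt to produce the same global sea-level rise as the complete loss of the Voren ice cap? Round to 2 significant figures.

Equal sea-level rise means equal mass of meltwater, i.e. equal mass of ice lost.
Ice mass of Voren: 7.288×10^15 kg; ice mass of Vorith: 3.906×10^16 kg.
Fraction required = 7.288×10^15 / 3.906×10^16 = 0.187 → 19 %.

≈ 19 %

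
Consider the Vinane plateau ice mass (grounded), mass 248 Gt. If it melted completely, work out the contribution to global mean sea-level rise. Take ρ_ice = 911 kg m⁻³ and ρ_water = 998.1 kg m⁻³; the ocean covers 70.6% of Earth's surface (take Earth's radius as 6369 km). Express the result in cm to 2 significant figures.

≈ 0.069 cm

Vinane: 248 Gt = 2.480×10^14 kg; dividing by ρ_w = 998.1 kg m⁻³ gives 2.485×10^11 m³ of water.
Spread over 3.60×10^14 m² of ocean, Δh = 2.485×10^11 / 3.60×10^14 = 6.90×10^-4 m = 0.069 cm.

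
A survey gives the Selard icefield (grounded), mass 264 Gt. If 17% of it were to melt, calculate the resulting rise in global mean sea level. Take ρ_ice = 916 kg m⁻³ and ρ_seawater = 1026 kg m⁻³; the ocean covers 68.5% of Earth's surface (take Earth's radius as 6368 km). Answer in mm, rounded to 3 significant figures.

Selard: 0.17 × 264 Gt = 4.488×10^13 kg; dividing by ρ_w = 1026 kg m⁻³ gives 4.374×10^10 m³ of water.
Spread over 3.49×10^14 m² of ocean, Δh = 4.374×10^10 / 3.49×10^14 = 1.25×10^-4 m = 0.125 mm.

≈ 0.125 mm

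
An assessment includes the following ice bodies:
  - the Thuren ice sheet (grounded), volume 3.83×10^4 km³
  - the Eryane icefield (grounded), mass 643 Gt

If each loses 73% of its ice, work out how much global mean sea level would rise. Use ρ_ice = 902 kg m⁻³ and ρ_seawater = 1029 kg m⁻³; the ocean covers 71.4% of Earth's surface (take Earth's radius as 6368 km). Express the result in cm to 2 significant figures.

≈ 6.9 cm

Thuren: 0.73 × 3.83×10^4 km³ × (902/1029) = 2.451×10^4 km³ of water.
Eryane: 0.73 × 643 Gt = 4.694×10^14 kg; dividing by ρ_w = 1029 kg m⁻³ gives 4.562×10^11 m³ of water.
Total added water ≈ 2.496×10^13 m³ over 3.64×10^14 m² → Δh = 0.0686 m = 6.9 cm.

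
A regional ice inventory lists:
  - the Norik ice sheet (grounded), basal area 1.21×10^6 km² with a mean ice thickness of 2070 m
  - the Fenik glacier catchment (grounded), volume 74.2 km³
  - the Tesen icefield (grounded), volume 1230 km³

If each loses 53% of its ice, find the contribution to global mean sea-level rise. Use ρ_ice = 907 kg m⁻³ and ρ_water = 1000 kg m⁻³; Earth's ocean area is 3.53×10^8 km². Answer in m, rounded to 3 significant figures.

≈ 3.41 m

Norik: ice volume = 1.21×10^6 km² × 2070 m = 2.505×10^6 km³; 0.53 × 2.505×10^6 × (907/1000) = 1.204×10^6 km³ of water.
Fenik: 0.53 × 74.2 km³ × (907/1000) = 35.67 km³ of water.
Tesen: 0.53 × 1230 km³ × (907/1000) = 591.3 km³ of water.
Total added water ≈ 1.205×10^15 m³ over 3.53×10^14 m² → Δh = 3.41 m.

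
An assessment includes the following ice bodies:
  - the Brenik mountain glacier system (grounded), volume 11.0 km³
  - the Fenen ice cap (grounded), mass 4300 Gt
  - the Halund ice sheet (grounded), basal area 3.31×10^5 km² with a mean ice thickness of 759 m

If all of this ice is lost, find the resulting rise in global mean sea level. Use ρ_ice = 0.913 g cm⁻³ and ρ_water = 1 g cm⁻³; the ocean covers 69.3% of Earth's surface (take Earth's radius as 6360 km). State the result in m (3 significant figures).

Brenik: 11.0 km³ × (913/1000) = 10.04 km³ of water.
Fenen: 4300 Gt = 4.300×10^15 kg; dividing by ρ_w = 1 g cm⁻³ = 1000 kg m⁻³ gives 4.300×10^12 m³ of water.
Halund: ice volume = 3.31×10^5 km² × 759 m = 2.512×10^5 km³; 2.512×10^5 × (913/1000) = 2.294×10^5 km³ of water.
Total added water ≈ 2.337×10^14 m³ over 3.52×10^14 m² → Δh = 0.663 m.

≈ 0.663 m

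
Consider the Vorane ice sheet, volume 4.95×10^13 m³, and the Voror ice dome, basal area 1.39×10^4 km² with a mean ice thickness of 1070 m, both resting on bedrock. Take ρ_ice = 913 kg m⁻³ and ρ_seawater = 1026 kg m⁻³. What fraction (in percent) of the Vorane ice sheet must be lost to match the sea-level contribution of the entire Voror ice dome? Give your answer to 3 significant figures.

Equal sea-level rise means equal mass of meltwater, i.e. equal mass of ice lost.
Ice mass of Voror: 1.358×10^16 kg; ice mass of Vorane: 4.519×10^16 kg.
Fraction required = 1.358×10^16 / 4.519×10^16 = 0.300 → 30.0 %.

≈ 30.0 %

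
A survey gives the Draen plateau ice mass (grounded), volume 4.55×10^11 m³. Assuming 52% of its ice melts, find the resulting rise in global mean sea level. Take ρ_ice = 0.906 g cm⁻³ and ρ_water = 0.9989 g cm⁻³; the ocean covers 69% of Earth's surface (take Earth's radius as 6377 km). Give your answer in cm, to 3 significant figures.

≈ 0.0609 cm

Draen: 0.52 × 4.55×10^11 m³ × (906/998.9) = 2.146×10^11 m³ of water.
Spread over 3.53×10^14 m² of ocean, Δh = 2.146×10^11 / 3.53×10^14 = 6.09×10^-4 m = 0.0609 cm.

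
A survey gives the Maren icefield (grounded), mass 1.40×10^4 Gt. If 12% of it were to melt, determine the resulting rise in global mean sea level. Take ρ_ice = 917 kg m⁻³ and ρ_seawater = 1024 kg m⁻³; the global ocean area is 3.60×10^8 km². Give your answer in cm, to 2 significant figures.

≈ 0.46 cm

Maren: 0.12 × 1.40×10^4 Gt = 1.680×10^15 kg; dividing by ρ_w = 1024 kg m⁻³ gives 1.641×10^12 m³ of water.
Spread over 3.60×10^14 m² of ocean, Δh = 1.641×10^12 / 3.60×10^14 = 4.56×10^-3 m = 0.46 cm.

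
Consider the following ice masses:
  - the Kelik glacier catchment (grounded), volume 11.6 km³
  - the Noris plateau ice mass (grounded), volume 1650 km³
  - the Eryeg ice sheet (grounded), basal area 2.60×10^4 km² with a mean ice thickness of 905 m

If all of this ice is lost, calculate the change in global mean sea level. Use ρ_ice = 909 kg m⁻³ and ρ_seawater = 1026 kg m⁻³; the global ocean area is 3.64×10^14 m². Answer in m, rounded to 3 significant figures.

≈ 0.0613 m

Kelik: 11.6 km³ × (909/1026) = 10.28 km³ of water.
Noris: 1650 km³ × (909/1026) = 1462 km³ of water.
Eryeg: ice volume = 2.60×10^4 km² × 905 m = 2.353×10^4 km³; 2.353×10^4 × (909/1026) = 2.085×10^4 km³ of water.
Total added water ≈ 2.232×10^13 m³ over 3.64×10^14 m² → Δh = 0.0613 m.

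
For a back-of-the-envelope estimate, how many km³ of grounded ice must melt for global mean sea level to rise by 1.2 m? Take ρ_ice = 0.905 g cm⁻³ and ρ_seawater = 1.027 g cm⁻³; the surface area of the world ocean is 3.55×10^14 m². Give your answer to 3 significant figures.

≈ 4.83×10^5 km³

Required water volume = Δh × A = 1.2 m × 3.55×10^14 m² = 4.260×10^14 m³ = 4.260×10^5 km³.
Ice volume = water volume × ρ_w/ρ_ice = 4.260×10^5 × 1027/905 = 4.83×10^5 km³.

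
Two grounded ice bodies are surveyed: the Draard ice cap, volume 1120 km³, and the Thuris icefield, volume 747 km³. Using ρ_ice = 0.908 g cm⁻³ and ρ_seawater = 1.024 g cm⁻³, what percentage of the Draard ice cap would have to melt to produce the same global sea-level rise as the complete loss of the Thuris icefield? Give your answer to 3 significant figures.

Equal sea-level rise means equal mass of meltwater, i.e. equal mass of ice lost.
Ice mass of Thuris: 6.783×10^14 kg; ice mass of Draard: 1.017×10^15 kg.
Fraction required = 6.783×10^14 / 1.017×10^15 = 0.667 → 66.7 %.

≈ 66.7 %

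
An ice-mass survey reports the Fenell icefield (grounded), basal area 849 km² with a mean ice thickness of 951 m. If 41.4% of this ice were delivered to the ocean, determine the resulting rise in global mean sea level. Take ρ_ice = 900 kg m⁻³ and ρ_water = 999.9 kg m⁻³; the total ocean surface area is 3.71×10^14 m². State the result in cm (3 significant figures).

Fenell: ice volume = 849 km² × 951 m = 807.4 km³; 0.414 × 807.4 × (900/999.9) = 300.9 km³ of water.
Spread over 3.71×10^14 m² of ocean, Δh = 3.009×10^11 / 3.71×10^14 = 8.11×10^-4 m = 0.0811 cm.

≈ 0.0811 cm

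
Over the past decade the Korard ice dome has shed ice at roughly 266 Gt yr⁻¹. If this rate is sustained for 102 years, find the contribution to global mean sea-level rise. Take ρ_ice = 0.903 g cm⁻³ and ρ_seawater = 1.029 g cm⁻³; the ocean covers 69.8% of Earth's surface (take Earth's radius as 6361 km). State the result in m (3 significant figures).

≈ 0.0743 m

Total mass lost = 266 Gt/yr × 102 yr = 2.713×10^4 Gt = 2.713×10^16 kg.
ρ_w = 1.029 g cm⁻³ = 1029 kg m⁻³, so water volume = 2.713×10^16 / 1029 = 2.637×10^13 m³.
Δh = 2.637×10^13 / 3.55×10^14 = 0.0743 m.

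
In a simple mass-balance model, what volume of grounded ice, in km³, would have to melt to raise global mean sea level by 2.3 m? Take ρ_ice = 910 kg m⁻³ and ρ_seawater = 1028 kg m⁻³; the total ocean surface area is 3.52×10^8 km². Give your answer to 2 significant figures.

≈ 9.1×10^5 km³

Required water volume = Δh × A = 2.3 m × 3.52×10^14 m² = 8.096×10^14 m³ = 8.096×10^5 km³.
Ice volume = water volume × ρ_w/ρ_ice = 8.096×10^5 × 1028/910 = 9.1×10^5 km³.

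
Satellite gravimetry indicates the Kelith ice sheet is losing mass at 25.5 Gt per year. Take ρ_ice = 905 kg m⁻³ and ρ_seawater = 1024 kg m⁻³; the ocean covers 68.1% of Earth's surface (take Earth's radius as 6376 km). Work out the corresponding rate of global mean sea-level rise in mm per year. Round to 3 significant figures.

ρ_w = 1024 kg m⁻³. Annual water volume added = 25.5 Gt / ρ_w = 2.550×10^13 kg / 1024 kg m⁻³ = 2.490×10^10 m³.
Δh per year = 2.490×10^10 / 3.48×10^14 = 7.16×10^-5 m = 0.0716 mm.

≈ 0.0716 mm/yr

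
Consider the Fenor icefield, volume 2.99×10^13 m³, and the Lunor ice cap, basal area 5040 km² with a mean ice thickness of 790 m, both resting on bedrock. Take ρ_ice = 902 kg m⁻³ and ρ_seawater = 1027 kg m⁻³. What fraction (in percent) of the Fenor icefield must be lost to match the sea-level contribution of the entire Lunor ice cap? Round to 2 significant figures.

Equal sea-level rise means equal mass of meltwater, i.e. equal mass of ice lost.
Ice mass of Lunor: 3.591×10^15 kg; ice mass of Fenor: 2.697×10^16 kg.
Fraction required = 3.591×10^15 / 2.697×10^16 = 0.133 → 13 %.

≈ 13 %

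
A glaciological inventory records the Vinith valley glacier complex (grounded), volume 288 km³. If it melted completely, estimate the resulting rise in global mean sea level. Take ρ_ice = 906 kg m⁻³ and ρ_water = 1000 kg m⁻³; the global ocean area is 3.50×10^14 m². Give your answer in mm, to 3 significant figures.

≈ 0.746 mm

Vinith: 288 km³ × (906/1000) = 260.9 km³ of water.
Spread over 3.50×10^14 m² of ocean, Δh = 2.609×10^11 / 3.50×10^14 = 7.46×10^-4 m = 0.746 mm.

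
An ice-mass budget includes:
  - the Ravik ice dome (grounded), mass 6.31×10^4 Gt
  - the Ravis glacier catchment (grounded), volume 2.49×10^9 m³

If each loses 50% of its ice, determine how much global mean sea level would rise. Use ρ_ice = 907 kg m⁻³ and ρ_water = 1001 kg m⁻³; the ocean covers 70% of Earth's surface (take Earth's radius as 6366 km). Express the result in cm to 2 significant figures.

Ravik: 0.5 × 6.31×10^4 Gt = 3.155×10^16 kg; dividing by ρ_w = 1001 kg m⁻³ gives 3.152×10^13 m³ of water.
Ravis: 0.5 × 2.49×10^9 m³ × (907/1001) = 1.128×10^9 m³ of water.
Total added water ≈ 3.152×10^13 m³ over 3.56×10^14 m² → Δh = 0.0884 m = 8.8 cm.

≈ 8.8 cm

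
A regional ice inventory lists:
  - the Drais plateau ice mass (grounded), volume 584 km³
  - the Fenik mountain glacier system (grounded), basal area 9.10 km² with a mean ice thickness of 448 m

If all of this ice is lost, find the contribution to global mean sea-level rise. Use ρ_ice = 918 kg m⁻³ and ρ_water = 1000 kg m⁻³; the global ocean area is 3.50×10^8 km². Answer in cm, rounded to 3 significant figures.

≈ 0.154 cm

Drais: 584 km³ × (918/1000) = 536.1 km³ of water.
Fenik: ice volume = 9.10 km² × 448 m = 4.077 km³; 4.077 × (918/1000) = 3.743 km³ of water.
Total added water ≈ 5.399×10^11 m³ over 3.50×10^14 m² → Δh = 1.54×10^-3 m = 0.154 cm.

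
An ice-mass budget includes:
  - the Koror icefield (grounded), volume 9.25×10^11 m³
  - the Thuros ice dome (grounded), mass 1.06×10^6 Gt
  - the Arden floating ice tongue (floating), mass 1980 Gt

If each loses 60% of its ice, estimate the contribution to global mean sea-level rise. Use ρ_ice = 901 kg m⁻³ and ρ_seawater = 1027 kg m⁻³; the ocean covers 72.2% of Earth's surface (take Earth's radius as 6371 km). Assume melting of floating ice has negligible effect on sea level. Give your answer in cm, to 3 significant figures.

≈ 168 cm

Koror: 0.6 × 9.25×10^11 m³ × (901/1027) = 4.869×10^11 m³ of water.
Thuros: 0.6 × 1.06×10^6 Gt = 6.360×10^17 kg; dividing by ρ_w = 1027 kg m⁻³ gives 6.193×10^14 m³ of water.
The Arden floating ice tongue is floating and already displaces its own weight of water, so its melt adds essentially nothing to sea level.
Total added water ≈ 6.198×10^14 m³ over 3.68×10^14 m² → Δh = 1.68 m = 168 cm.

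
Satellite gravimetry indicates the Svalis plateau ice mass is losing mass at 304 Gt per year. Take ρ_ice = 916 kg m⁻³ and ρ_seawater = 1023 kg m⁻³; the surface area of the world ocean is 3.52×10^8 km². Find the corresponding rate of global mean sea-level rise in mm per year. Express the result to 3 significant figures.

ρ_w = 1023 kg m⁻³. Annual water volume added = 304 Gt / ρ_w = 3.040×10^14 kg / 1023 kg m⁻³ = 2.972×10^11 m³.
Δh per year = 2.972×10^11 / 3.52×10^14 = 8.44×10^-4 m = 0.844 mm.

≈ 0.844 mm/yr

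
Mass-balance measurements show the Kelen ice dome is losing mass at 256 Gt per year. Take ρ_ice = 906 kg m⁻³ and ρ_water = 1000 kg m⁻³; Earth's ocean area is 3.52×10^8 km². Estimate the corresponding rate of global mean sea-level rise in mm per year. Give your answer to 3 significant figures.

≈ 0.727 mm/yr

ρ_w = 1000 kg m⁻³. Annual water volume added = 256 Gt / ρ_w = 2.560×10^14 kg / 1000 kg m⁻³ = 2.560×10^11 m³.
Δh per year = 2.560×10^11 / 3.52×10^14 = 7.27×10^-4 m = 0.727 mm.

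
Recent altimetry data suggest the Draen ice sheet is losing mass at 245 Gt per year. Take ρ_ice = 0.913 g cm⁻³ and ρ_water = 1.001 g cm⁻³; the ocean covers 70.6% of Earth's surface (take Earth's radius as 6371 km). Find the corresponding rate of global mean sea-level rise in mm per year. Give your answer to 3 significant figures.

ρ_w = 1.001 g cm⁻³ = 1001 kg m⁻³. Annual water volume added = 245 Gt / ρ_w = 2.450×10^14 kg / 1001 kg m⁻³ = 2.448×10^11 m³.
Δh per year = 2.448×10^11 / 3.60×10^14 = 6.80×10^-4 m = 0.680 mm.

≈ 0.680 mm/yr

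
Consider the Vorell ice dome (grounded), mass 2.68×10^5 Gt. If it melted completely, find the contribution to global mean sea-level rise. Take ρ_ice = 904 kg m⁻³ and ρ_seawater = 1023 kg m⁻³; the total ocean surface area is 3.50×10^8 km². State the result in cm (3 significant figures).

≈ 74.8 cm

Vorell: 2.68×10^5 Gt = 2.680×10^17 kg; dividing by ρ_w = 1023 kg m⁻³ gives 2.620×10^14 m³ of water.
Spread over 3.50×10^14 m² of ocean, Δh = 2.620×10^14 / 3.50×10^14 = 0.748 m = 74.8 cm.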